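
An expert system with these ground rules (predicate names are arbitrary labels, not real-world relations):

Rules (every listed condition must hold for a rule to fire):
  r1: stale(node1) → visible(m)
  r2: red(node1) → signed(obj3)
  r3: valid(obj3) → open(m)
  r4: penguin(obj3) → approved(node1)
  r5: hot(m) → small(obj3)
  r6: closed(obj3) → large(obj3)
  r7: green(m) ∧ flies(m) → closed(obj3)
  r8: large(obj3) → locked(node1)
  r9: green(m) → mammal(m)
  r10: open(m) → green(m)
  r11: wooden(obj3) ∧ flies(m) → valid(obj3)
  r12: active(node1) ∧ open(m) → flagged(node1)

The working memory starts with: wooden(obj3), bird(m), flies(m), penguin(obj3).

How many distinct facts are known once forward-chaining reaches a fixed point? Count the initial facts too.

12

Round 1 — r4, r11, derive approved(node1), valid(obj3).
Round 2 — r3, derive open(m).
Round 3 — r10, derive green(m).
Round 4 — r7, r9, derive closed(obj3), mammal(m).
Round 5 — r6, derive large(obj3).
Round 6 — r8, derive locked(node1).
Closure: {approved(node1), bird(m), closed(obj3), flies(m), green(m), large(obj3), locked(node1), mammal(m), open(m), penguin(obj3), valid(obj3), wooden(obj3)} — 12 facts.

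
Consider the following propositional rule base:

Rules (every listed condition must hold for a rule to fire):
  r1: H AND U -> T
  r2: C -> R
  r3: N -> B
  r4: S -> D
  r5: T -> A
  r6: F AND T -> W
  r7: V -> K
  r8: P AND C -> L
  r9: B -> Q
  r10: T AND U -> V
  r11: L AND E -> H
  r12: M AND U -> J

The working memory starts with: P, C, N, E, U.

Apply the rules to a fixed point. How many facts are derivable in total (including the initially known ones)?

14

Round 1: r2 [C -> R]; r3 [N -> B]; r8 [P AND C -> L]. Adds R, B, L.
Round 2: r9 [B -> Q]; r11 [L AND E -> H]. Adds Q, H.
Round 3: r1 [H AND U -> T]. Adds T.
Round 4: r5 [T -> A]; r10 [T AND U -> V]. Adds A, V.
Round 5: r7 [V -> K]. Adds K.
Closure: {A, B, C, E, H, K, L, N, P, Q, R, T, U, V} — 14 facts.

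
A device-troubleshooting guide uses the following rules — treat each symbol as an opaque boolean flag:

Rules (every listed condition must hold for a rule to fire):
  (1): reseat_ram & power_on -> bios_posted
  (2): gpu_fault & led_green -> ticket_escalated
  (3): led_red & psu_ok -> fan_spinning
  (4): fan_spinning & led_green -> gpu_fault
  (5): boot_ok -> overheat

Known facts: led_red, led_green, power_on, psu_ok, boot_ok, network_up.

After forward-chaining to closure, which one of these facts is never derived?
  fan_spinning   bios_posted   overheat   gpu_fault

Round 1 fires (3), (5), giving fan_spinning, overheat.
Round 2 fires (4), giving gpu_fault.
Round 3 fires (2), giving ticket_escalated.
Derived: gpu_fault (round 2), fan_spinning (round 1), overheat (round 1). bios_posted never appears in any round.

bios_posted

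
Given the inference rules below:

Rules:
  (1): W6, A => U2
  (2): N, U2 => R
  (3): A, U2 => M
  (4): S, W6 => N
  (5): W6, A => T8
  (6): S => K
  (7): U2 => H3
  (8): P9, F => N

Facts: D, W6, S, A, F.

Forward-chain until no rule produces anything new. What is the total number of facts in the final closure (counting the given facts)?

Round 1: (1) [W6, A => U2]; (4) [S, W6 => N]; (5) [W6, A => T8]; (6) [S => K]. Adds U2, N, T8, K.
Round 2: (2) [N, U2 => R]; (3) [A, U2 => M]; (7) [U2 => H3]. Adds R, M, H3.
Closure: {A, D, F, H3, K, M, N, R, S, T8, U2, W6} — 12 facts.

12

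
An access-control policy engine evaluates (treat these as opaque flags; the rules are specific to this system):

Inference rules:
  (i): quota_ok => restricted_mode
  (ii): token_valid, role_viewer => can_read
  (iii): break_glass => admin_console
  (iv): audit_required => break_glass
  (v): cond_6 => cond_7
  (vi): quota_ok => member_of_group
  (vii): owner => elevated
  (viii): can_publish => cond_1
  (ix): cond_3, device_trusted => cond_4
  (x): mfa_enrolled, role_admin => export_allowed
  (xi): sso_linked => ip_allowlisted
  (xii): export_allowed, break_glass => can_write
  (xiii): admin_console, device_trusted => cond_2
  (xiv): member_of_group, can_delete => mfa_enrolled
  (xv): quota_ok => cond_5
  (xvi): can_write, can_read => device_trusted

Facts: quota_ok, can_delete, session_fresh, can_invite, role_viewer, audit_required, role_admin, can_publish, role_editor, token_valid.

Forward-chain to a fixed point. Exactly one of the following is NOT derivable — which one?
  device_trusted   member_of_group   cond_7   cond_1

[1] (i) [quota_ok => restricted_mode]; (ii) [token_valid, role_viewer => can_read]; (iv) [audit_required => break_glass]; (vi) [quota_ok => member_of_group]; (viii) [can_publish => cond_1]; (xv) [quota_ok => cond_5]. ⇒ new: restricted_mode, can_read, break_glass, member_of_group, cond_1, cond_5.
[2] (iii) [break_glass => admin_console]; (xiv) [member_of_group, can_delete => mfa_enrolled]. ⇒ new: admin_console, mfa_enrolled.
[3] (x) [mfa_enrolled, role_admin => export_allowed]. ⇒ new: export_allowed.
[4] (xii) [export_allowed, break_glass => can_write]. ⇒ new: can_write.
[5] (xvi) [can_write, can_read => device_trusted]. ⇒ new: device_trusted.
[6] (xiii) [admin_console, device_trusted => cond_2]. ⇒ new: cond_2.
Derived: member_of_group (round 1), device_trusted (round 5), cond_1 (round 1). cond_7 never appears in any round.

cond_7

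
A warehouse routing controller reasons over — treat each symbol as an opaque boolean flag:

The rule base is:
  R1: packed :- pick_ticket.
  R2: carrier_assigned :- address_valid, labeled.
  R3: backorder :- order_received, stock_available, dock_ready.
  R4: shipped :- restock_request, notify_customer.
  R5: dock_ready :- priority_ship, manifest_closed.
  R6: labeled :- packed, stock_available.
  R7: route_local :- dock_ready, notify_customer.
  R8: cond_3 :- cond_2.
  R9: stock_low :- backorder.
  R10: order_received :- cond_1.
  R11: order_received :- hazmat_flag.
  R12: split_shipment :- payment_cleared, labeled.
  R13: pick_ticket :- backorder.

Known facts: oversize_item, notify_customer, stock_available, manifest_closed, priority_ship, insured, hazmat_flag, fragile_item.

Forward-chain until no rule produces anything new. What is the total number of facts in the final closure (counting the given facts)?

Round 1: R5 [dock_ready :- priority_ship, manifest_closed.]; R11 [order_received :- hazmat_flag.]. New: dock_ready, order_received.
Round 2: R3 [backorder :- order_received, stock_available, dock_ready.]; R7 [route_local :- dock_ready, notify_customer.]. New: backorder, route_local.
Round 3: R9 [stock_low :- backorder.]; R13 [pick_ticket :- backorder.]. New: stock_low, pick_ticket.
Round 4: R1 [packed :- pick_ticket.]. New: packed.
Round 5: R6 [labeled :- packed, stock_available.]. New: labeled.
Closure: {backorder, dock_ready, fragile_item, hazmat_flag, insured, labeled, manifest_closed, notify_customer, order_received, oversize_item, packed, pick_ticket, priority_ship, route_local, stock_available, stock_low} — 16 facts.

16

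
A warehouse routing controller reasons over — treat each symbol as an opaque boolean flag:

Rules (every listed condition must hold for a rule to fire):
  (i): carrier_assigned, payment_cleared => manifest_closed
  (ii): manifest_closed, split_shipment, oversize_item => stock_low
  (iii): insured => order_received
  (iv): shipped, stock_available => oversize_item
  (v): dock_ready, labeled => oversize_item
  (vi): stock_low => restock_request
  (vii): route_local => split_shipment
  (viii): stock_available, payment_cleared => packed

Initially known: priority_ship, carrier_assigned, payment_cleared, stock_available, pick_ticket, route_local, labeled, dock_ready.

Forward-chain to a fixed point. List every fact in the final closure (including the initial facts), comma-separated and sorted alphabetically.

Round 1 fires (i), (v), (vii), (viii), giving manifest_closed, oversize_item, split_shipment, packed.
Round 2 fires (ii), giving stock_low.
Round 3 fires (vi), giving restock_request.

carrier_assigned, dock_ready, labeled, manifest_closed, oversize_item, packed, payment_cleared, pick_ticket, priority_ship, restock_request, route_local, split_shipment, stock_available, stock_low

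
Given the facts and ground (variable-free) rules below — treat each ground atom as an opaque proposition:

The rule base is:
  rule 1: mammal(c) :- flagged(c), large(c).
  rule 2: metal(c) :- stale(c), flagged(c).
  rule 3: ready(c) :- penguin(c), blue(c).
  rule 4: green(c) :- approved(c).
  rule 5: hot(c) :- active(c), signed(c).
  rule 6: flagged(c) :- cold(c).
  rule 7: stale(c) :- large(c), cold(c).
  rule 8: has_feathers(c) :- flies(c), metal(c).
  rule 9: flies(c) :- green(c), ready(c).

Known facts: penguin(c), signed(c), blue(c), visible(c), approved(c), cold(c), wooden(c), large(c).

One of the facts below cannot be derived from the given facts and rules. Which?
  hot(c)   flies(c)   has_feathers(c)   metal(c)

Round 1 — rule 3, rule 4, rule 6, rule 7, derive ready(c), green(c), flagged(c), stale(c).
Round 2 — rule 1, rule 2, rule 9, derive mammal(c), metal(c), flies(c).
Round 3 — rule 8, derive has_feathers(c).
Derived: metal(c) (round 2), has_feathers(c) (round 3), flies(c) (round 2). hot(c) never appears in any round.

hot(c)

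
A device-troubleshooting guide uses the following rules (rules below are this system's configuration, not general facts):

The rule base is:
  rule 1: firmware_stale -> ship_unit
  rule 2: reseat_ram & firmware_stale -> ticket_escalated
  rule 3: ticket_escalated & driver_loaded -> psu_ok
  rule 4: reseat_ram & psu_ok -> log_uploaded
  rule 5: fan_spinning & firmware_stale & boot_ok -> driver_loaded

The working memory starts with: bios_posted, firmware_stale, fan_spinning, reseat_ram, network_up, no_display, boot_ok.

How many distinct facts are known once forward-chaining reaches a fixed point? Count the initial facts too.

12

Round 1 fires rule 1, rule 2, rule 5, giving ship_unit, ticket_escalated, driver_loaded.
Round 2 fires rule 3, giving psu_ok.
Round 3 fires rule 4, giving log_uploaded.
Closure: {bios_posted, boot_ok, driver_loaded, fan_spinning, firmware_stale, log_uploaded, network_up, no_display, psu_ok, reseat_ram, ship_unit, ticket_escalated} — 12 facts.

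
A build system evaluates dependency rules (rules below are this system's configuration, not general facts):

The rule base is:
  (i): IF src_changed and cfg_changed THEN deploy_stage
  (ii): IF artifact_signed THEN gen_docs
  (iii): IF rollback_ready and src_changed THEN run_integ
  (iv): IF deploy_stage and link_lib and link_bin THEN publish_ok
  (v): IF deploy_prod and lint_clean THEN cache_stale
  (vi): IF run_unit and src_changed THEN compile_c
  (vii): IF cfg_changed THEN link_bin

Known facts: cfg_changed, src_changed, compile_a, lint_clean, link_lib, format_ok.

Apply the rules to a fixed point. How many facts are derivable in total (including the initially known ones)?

9

Round 1: (i) [IF src_changed and cfg_changed THEN deploy_stage]; (vii) [IF cfg_changed THEN link_bin]. Adds deploy_stage, link_bin.
Round 2: (iv) [IF deploy_stage and link_lib and link_bin THEN publish_ok]. Adds publish_ok.
Closure: {cfg_changed, compile_a, deploy_stage, format_ok, link_bin, link_lib, lint_clean, publish_ok, src_changed} — 9 facts.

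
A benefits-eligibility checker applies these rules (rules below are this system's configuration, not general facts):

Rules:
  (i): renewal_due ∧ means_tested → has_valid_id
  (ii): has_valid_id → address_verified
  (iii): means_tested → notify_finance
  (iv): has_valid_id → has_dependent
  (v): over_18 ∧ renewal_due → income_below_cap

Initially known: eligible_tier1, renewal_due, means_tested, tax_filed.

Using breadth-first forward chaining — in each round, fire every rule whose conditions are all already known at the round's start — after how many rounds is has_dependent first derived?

2

[1] (i) [renewal_due ∧ means_tested → has_valid_id]; (iii) [means_tested → notify_finance]. ⇒ new: has_valid_id, notify_finance.
[2] (ii) [has_valid_id → address_verified]; (iv) [has_valid_id → has_dependent]. ⇒ new: address_verified, has_dependent.
has_dependent first appears in round 2.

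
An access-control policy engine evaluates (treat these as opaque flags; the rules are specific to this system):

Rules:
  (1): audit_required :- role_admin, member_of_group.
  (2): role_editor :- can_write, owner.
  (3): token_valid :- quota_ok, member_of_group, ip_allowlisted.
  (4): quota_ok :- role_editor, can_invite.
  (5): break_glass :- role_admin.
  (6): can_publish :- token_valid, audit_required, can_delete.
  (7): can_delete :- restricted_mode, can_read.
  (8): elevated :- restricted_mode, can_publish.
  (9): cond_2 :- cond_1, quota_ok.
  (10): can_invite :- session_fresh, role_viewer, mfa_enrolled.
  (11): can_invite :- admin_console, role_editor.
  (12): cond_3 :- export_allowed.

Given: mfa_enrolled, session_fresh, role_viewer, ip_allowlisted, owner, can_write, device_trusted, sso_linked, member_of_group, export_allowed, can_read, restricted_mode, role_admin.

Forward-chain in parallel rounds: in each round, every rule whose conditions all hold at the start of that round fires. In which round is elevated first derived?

5

Round 1 — (1), (2), (5), (7), (10), (12), derive audit_required, role_editor, break_glass, can_delete, can_invite, cond_3.
Round 2 — (4), derive quota_ok.
Round 3 — (3), derive token_valid.
Round 4 — (6), derive can_publish.
Round 5 — (8), derive elevated.
elevated first appears in round 5.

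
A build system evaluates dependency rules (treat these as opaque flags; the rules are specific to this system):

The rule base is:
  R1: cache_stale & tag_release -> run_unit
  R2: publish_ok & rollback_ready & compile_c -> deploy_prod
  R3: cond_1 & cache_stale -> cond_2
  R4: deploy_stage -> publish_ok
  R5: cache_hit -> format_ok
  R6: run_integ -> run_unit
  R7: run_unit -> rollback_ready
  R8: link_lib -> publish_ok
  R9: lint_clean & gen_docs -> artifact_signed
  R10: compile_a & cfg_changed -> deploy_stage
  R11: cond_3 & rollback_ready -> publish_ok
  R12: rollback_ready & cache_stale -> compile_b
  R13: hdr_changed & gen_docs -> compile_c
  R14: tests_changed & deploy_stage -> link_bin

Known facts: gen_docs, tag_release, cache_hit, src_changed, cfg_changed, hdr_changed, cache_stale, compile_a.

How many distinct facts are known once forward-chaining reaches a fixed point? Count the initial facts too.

Round 1 — R1, R5, R10, R13, derive run_unit, format_ok, deploy_stage, compile_c.
Round 2 — R4, R7, derive publish_ok, rollback_ready.
Round 3 — R2, R12, derive deploy_prod, compile_b.
Closure: {cache_hit, cache_stale, cfg_changed, compile_a, compile_b, compile_c, deploy_prod, deploy_stage, format_ok, gen_docs, hdr_changed, publish_ok, rollback_ready, run_unit, src_changed, tag_release} — 16 facts.

16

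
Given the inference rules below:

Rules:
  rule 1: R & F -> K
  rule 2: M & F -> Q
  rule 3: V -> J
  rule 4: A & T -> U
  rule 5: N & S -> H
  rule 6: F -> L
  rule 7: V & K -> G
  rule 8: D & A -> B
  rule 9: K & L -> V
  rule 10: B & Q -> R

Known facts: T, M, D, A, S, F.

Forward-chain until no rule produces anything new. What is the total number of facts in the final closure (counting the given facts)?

15

Round 1 — rule 2, rule 4, rule 6, rule 8, derive Q, U, L, B.
Round 2 — rule 10, derive R.
Round 3 — rule 1, derive K.
Round 4 — rule 9, derive V.
Round 5 — rule 3, rule 7, derive J, G.
Closure: {A, B, D, F, G, J, K, L, M, Q, R, S, T, U, V} — 15 facts.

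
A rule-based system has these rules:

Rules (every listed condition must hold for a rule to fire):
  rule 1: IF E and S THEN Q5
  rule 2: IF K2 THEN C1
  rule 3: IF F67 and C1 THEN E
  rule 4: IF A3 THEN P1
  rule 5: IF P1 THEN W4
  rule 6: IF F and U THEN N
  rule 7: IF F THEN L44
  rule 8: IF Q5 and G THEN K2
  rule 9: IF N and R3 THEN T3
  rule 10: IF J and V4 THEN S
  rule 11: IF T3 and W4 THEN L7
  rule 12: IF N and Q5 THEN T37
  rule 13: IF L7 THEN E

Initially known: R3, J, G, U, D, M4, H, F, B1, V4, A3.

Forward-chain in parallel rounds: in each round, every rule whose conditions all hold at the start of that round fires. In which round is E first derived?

Round 1 — rule 4, rule 6, rule 7, rule 10, derive P1, N, L44, S.
Round 2 — rule 5, rule 9, derive W4, T3.
Round 3 — rule 11, derive L7.
Round 4 — rule 13, derive E.
E first appears in round 4.

4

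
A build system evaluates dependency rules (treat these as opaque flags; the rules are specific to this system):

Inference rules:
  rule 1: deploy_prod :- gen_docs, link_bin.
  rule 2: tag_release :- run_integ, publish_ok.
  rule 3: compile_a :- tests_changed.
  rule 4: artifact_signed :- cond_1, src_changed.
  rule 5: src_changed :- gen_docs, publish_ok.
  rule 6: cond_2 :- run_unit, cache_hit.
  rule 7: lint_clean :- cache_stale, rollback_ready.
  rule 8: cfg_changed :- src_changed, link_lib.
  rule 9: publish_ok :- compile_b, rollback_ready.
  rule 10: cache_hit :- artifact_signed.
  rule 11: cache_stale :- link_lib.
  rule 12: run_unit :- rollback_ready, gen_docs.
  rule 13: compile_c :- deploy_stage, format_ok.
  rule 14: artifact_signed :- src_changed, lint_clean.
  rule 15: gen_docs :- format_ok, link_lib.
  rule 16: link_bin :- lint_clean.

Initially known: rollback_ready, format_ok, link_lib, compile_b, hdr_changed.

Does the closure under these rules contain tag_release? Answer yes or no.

no

Round 1 — rule 9, rule 11, rule 15, derive publish_ok, cache_stale, gen_docs.
Round 2 — rule 5, rule 7, rule 12, derive src_changed, lint_clean, run_unit.
Round 3 — rule 8, rule 14, rule 16, derive cfg_changed, artifact_signed, link_bin.
Round 4 — rule 1, rule 10, derive deploy_prod, cache_hit.
Round 5 — rule 6, derive cond_2.
Fixed point reached. tag_release is concluded only by rule 2; rule 2 needs run_integ (never derived).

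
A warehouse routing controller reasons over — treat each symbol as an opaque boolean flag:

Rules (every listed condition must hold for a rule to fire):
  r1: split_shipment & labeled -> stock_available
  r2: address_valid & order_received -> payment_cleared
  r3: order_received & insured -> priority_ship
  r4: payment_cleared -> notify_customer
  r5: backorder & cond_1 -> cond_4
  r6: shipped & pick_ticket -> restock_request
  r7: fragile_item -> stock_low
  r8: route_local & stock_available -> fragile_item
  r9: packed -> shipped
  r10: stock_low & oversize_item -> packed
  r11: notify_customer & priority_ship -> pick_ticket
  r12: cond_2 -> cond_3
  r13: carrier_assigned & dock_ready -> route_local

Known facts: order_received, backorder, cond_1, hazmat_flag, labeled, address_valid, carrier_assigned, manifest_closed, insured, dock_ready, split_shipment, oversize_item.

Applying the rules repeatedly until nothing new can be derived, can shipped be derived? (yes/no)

yes

Round 1 fires r1, r2, r3, r5, r13, giving stock_available, payment_cleared, priority_ship, cond_4, route_local.
Round 2 fires r4, r8, giving notify_customer, fragile_item.
Round 3 fires r7, r11, giving stock_low, pick_ticket.
Round 4 fires r10, giving packed.
Round 5 fires r9, giving shipped.
Round 6 fires r6, giving restock_request.
shipped appears in round 5, so it is derivable.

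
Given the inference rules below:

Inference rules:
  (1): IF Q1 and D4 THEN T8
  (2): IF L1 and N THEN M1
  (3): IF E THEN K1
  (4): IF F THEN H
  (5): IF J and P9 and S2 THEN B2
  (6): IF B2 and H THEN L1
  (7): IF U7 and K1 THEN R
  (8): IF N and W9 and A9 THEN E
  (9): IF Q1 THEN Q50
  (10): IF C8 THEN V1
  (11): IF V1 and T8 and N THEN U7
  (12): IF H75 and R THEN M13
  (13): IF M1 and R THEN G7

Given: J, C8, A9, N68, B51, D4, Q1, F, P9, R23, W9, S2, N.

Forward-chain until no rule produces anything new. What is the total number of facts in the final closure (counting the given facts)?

Round 1 fires (1), (4), (5), (8), (9), (10), giving T8, H, B2, E, Q50, V1.
Round 2 fires (3), (6), (11), giving K1, L1, U7.
Round 3 fires (2), (7), giving M1, R.
Round 4 fires (13), giving G7.
Closure: {A9, B2, B51, C8, D4, E, F, G7, H, J, K1, L1, M1, N, N68, P9, Q1, Q50, R, R23, S2, T8, U7, V1, W9} — 25 facts.

25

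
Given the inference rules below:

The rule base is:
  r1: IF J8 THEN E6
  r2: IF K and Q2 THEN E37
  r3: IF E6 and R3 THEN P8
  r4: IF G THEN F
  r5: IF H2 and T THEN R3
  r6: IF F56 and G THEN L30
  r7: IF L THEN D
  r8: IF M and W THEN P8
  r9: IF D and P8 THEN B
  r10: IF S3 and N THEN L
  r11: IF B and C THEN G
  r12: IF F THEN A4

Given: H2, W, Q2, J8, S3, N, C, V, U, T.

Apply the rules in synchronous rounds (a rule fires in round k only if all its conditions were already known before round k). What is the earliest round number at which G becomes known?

Round 1 — r1, r5, r10, derive E6, R3, L.
Round 2 — r3, r7, derive P8, D.
Round 3 — r9, derive B.
Round 4 — r11, derive G.
G first appears in round 4.

4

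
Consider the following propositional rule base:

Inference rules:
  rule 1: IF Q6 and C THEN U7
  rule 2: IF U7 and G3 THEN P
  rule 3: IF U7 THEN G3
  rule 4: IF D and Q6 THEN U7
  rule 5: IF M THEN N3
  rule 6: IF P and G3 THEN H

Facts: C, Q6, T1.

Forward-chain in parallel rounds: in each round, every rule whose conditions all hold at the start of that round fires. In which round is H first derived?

4

Round 1 fires rule 1, giving U7.
Round 2 fires rule 3, giving G3.
Round 3 fires rule 2, giving P.
Round 4 fires rule 6, giving H.
H first appears in round 4.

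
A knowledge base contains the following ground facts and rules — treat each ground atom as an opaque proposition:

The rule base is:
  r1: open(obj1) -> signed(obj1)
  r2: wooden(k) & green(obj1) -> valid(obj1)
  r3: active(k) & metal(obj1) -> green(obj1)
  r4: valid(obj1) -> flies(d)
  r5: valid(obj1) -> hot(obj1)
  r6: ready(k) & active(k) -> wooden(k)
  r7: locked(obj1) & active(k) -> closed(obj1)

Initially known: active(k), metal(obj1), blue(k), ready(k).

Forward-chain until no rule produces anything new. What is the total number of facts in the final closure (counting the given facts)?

Round 1 — r3, r6, derive green(obj1), wooden(k).
Round 2 — r2, derive valid(obj1).
Round 3 — r4, r5, derive flies(d), hot(obj1).
Closure: {active(k), blue(k), flies(d), green(obj1), hot(obj1), metal(obj1), ready(k), valid(obj1), wooden(k)} — 9 facts.

9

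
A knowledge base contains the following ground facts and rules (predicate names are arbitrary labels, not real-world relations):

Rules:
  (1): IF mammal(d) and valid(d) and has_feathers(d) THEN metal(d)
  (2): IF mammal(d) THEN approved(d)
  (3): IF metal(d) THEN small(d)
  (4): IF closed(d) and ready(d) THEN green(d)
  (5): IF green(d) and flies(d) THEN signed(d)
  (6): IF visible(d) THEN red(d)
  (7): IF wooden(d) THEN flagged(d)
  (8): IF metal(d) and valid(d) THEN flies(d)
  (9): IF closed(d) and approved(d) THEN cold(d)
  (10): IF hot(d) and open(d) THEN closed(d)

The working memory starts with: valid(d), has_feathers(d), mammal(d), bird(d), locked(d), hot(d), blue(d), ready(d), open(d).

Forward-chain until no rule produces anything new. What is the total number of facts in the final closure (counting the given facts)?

Round 1 — (1), (2), (10), derive metal(d), approved(d), closed(d).
Round 2 — (3), (4), (8), (9), derive small(d), green(d), flies(d), cold(d).
Round 3 — (5), derive signed(d).
Closure: {approved(d), bird(d), blue(d), closed(d), cold(d), flies(d), green(d), has_feathers(d), hot(d), locked(d), mammal(d), metal(d), open(d), ready(d), signed(d), small(d), valid(d)} — 17 facts.

17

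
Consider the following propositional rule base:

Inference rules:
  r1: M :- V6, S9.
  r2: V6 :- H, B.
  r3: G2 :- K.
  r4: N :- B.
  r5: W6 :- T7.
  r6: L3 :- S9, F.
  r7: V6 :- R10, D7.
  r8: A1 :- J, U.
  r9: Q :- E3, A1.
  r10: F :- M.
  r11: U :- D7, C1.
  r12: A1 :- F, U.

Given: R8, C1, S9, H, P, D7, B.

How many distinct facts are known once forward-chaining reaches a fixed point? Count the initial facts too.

14

[1] r2 [V6 :- H, B.]; r4 [N :- B.]; r11 [U :- D7, C1.]. ⇒ new: V6, N, U.
[2] r1 [M :- V6, S9.]. ⇒ new: M.
[3] r10 [F :- M.]. ⇒ new: F.
[4] r6 [L3 :- S9, F.]; r12 [A1 :- F, U.]. ⇒ new: L3, A1.
Closure: {A1, B, C1, D7, F, H, L3, M, N, P, R8, S9, U, V6} — 14 facts.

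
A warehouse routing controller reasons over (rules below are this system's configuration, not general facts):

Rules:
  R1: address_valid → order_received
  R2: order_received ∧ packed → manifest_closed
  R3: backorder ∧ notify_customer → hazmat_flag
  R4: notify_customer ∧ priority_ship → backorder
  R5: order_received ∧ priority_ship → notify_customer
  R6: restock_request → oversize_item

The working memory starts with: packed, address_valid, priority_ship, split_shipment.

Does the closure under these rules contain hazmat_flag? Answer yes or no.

Round 1 fires R1, giving order_received.
Round 2 fires R2, R5, giving manifest_closed, notify_customer.
Round 3 fires R4, giving backorder.
Round 4 fires R3, giving hazmat_flag.
hazmat_flag appears in round 4, so it is derivable.

yes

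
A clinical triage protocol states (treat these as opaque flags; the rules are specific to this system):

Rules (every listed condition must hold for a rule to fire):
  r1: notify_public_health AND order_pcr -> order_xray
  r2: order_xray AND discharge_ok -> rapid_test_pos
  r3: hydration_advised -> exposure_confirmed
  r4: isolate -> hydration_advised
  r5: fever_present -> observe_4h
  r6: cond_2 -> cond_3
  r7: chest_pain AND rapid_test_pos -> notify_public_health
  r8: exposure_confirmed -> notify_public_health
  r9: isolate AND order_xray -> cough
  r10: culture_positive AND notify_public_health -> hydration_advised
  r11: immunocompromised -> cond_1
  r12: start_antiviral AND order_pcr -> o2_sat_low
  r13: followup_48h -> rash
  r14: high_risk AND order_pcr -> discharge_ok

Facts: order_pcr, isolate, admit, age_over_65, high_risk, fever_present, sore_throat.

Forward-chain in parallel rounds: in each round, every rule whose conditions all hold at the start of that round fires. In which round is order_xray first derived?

Round 1 fires r4, r5, r14, giving hydration_advised, observe_4h, discharge_ok.
Round 2 fires r3, giving exposure_confirmed.
Round 3 fires r8, giving notify_public_health.
Round 4 fires r1, giving order_xray.
order_xray first appears in round 4.

4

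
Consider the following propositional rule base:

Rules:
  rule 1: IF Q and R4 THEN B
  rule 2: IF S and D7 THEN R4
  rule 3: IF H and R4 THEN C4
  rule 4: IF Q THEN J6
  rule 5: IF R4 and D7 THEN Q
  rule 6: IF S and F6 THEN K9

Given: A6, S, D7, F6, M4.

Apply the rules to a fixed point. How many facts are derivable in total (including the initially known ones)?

Round 1: rule 2 [IF S and D7 THEN R4]; rule 6 [IF S and F6 THEN K9]. Adds R4, K9.
Round 2: rule 5 [IF R4 and D7 THEN Q]. Adds Q.
Round 3: rule 1 [IF Q and R4 THEN B]; rule 4 [IF Q THEN J6]. Adds B, J6.
Closure: {A6, B, D7, F6, J6, K9, M4, Q, R4, S} — 10 facts.

10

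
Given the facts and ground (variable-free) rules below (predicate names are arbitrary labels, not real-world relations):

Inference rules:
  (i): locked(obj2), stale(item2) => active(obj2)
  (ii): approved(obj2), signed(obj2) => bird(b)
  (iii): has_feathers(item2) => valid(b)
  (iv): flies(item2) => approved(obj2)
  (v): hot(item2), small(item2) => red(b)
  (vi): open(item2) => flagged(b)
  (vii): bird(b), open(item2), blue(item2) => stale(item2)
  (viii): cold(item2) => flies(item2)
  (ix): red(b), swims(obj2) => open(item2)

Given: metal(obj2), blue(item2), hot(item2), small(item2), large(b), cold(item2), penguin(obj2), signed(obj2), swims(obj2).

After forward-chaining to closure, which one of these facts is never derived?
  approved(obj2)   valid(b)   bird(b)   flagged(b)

[1] (v) [hot(item2), small(item2) => red(b)]; (viii) [cold(item2) => flies(item2)]. ⇒ new: red(b), flies(item2).
[2] (iv) [flies(item2) => approved(obj2)]; (ix) [red(b), swims(obj2) => open(item2)]. ⇒ new: approved(obj2), open(item2).
[3] (ii) [approved(obj2), signed(obj2) => bird(b)]; (vi) [open(item2) => flagged(b)]. ⇒ new: bird(b), flagged(b).
[4] (vii) [bird(b), open(item2), blue(item2) => stale(item2)]. ⇒ new: stale(item2).
Derived: approved(obj2) (round 2), flagged(b) (round 3), bird(b) (round 3). valid(b) never appears in any round.

valid(b)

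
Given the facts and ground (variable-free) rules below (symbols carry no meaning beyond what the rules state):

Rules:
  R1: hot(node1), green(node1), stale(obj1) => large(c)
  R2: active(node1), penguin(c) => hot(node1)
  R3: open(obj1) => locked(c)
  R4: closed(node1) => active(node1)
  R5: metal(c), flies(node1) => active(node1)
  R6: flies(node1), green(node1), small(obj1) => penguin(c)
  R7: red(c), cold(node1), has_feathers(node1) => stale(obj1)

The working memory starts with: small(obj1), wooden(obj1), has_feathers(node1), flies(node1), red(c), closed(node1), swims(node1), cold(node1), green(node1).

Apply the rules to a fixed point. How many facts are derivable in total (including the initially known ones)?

[1] R4 [closed(node1) => active(node1)]; R6 [flies(node1), green(node1), small(obj1) => penguin(c)]; R7 [red(c), cold(node1), has_feathers(node1) => stale(obj1)]. ⇒ new: active(node1), penguin(c), stale(obj1).
[2] R2 [active(node1), penguin(c) => hot(node1)]. ⇒ new: hot(node1).
[3] R1 [hot(node1), green(node1), stale(obj1) => large(c)]. ⇒ new: large(c).
Closure: {active(node1), closed(node1), cold(node1), flies(node1), green(node1), has_feathers(node1), hot(node1), large(c), penguin(c), red(c), small(obj1), stale(obj1), swims(node1), wooden(obj1)} — 14 facts.

14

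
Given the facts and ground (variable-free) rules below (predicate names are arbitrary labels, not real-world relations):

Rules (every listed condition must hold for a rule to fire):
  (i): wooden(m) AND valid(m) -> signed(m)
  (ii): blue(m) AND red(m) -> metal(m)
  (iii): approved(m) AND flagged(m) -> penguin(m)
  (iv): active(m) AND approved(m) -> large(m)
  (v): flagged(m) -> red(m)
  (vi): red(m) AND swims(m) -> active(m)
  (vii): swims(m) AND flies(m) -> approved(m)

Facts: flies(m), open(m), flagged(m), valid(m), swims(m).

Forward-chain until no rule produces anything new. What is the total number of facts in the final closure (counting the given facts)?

10

Round 1: (v) [flagged(m) -> red(m)]; (vii) [swims(m) AND flies(m) -> approved(m)]. New: red(m), approved(m).
Round 2: (iii) [approved(m) AND flagged(m) -> penguin(m)]; (vi) [red(m) AND swims(m) -> active(m)]. New: penguin(m), active(m).
Round 3: (iv) [active(m) AND approved(m) -> large(m)]. New: large(m).
Closure: {active(m), approved(m), flagged(m), flies(m), large(m), open(m), penguin(m), red(m), swims(m), valid(m)} — 10 facts.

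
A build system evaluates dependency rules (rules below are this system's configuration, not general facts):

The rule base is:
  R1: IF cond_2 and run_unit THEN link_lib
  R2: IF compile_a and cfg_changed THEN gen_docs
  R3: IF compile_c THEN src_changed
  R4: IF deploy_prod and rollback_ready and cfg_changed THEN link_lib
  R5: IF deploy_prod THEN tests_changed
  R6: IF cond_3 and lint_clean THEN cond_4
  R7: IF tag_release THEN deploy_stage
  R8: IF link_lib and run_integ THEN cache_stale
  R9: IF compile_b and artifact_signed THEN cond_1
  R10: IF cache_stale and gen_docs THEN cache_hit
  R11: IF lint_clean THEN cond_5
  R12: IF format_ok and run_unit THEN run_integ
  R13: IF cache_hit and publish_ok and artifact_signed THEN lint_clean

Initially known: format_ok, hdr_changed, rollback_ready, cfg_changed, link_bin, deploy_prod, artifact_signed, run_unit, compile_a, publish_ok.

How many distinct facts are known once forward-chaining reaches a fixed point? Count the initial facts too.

Round 1 — R2, R4, R5, R12, derive gen_docs, link_lib, tests_changed, run_integ.
Round 2 — R8, derive cache_stale.
Round 3 — R10, derive cache_hit.
Round 4 — R13, derive lint_clean.
Round 5 — R11, derive cond_5.
Closure: {artifact_signed, cache_hit, cache_stale, cfg_changed, compile_a, cond_5, deploy_prod, format_ok, gen_docs, hdr_changed, link_bin, link_lib, lint_clean, publish_ok, rollback_ready, run_integ, run_unit, tests_changed} — 18 facts.

18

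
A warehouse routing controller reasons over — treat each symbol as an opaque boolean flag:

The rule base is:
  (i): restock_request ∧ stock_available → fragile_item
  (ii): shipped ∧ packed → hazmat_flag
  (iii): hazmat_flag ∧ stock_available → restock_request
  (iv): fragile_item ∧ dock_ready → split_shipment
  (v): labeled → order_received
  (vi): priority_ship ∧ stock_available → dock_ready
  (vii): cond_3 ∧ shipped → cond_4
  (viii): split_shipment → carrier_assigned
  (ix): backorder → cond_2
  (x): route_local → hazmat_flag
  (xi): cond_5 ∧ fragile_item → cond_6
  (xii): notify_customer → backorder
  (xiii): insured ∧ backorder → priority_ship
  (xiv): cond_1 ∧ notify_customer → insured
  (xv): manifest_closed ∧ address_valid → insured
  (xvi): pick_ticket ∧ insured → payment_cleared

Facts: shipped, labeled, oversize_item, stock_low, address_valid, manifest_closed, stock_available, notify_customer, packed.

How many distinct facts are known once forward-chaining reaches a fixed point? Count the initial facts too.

Round 1 fires (ii), (v), (xii), (xv), giving hazmat_flag, order_received, backorder, insured.
Round 2 fires (iii), (ix), (xiii), giving restock_request, cond_2, priority_ship.
Round 3 fires (i), (vi), giving fragile_item, dock_ready.
Round 4 fires (iv), giving split_shipment.
Round 5 fires (viii), giving carrier_assigned.
Closure: {address_valid, backorder, carrier_assigned, cond_2, dock_ready, fragile_item, hazmat_flag, insured, labeled, manifest_closed, notify_customer, order_received, oversize_item, packed, priority_ship, restock_request, shipped, split_shipment, stock_available, stock_low} — 20 facts.

20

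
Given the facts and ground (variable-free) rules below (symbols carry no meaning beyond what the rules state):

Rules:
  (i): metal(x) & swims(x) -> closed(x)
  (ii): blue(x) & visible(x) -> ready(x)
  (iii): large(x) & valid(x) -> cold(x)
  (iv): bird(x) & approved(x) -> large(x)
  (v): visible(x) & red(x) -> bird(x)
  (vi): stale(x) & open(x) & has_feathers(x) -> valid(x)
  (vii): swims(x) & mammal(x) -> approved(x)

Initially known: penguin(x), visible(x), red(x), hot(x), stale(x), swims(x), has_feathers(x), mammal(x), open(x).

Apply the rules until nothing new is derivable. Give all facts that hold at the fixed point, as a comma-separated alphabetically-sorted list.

Round 1 — (v), (vi), (vii), derive bird(x), valid(x), approved(x).
Round 2 — (iv), derive large(x).
Round 3 — (iii), derive cold(x).

approved(x), bird(x), cold(x), has_feathers(x), hot(x), large(x), mammal(x), open(x), penguin(x), red(x), stale(x), swims(x), valid(x), visible(x)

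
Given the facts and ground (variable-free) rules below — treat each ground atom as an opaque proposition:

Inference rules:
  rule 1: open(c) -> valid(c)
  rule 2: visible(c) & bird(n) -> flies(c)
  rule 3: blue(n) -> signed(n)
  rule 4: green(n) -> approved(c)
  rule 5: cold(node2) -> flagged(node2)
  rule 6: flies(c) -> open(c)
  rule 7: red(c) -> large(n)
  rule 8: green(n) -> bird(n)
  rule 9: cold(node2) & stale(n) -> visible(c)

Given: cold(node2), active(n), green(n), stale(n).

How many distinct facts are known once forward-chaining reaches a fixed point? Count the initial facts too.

Round 1 fires rule 4, rule 5, rule 8, rule 9, giving approved(c), flagged(node2), bird(n), visible(c).
Round 2 fires rule 2, giving flies(c).
Round 3 fires rule 6, giving open(c).
Round 4 fires rule 1, giving valid(c).
Closure: {active(n), approved(c), bird(n), cold(node2), flagged(node2), flies(c), green(n), open(c), stale(n), valid(c), visible(c)} — 11 facts.

11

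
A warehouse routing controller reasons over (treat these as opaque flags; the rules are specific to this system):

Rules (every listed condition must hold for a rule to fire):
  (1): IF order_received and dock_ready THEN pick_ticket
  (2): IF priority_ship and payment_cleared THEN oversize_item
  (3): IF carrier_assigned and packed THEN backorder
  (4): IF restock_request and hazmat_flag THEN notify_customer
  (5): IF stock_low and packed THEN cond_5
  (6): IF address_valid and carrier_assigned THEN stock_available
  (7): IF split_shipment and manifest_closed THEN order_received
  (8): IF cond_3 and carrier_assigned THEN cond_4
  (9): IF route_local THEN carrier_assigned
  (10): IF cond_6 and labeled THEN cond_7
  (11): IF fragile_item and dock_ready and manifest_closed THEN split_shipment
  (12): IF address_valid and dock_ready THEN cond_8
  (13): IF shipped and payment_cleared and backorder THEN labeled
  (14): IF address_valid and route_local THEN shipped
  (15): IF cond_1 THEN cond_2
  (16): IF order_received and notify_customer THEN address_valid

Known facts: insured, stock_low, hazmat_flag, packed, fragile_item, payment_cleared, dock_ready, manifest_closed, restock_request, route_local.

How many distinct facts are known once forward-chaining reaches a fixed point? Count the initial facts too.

22

[1] (4) [IF restock_request and hazmat_flag THEN notify_customer]; (5) [IF stock_low and packed THEN cond_5]; (9) [IF route_local THEN carrier_assigned]; (11) [IF fragile_item and dock_ready and manifest_closed THEN split_shipment]. ⇒ new: notify_customer, cond_5, carrier_assigned, split_shipment.
[2] (3) [IF carrier_assigned and packed THEN backorder]; (7) [IF split_shipment and manifest_closed THEN order_received]. ⇒ new: backorder, order_received.
[3] (1) [IF order_received and dock_ready THEN pick_ticket]; (16) [IF order_received and notify_customer THEN address_valid]. ⇒ new: pick_ticket, address_valid.
[4] (6) [IF address_valid and carrier_assigned THEN stock_available]; (12) [IF address_valid and dock_ready THEN cond_8]; (14) [IF address_valid and route_local THEN shipped]. ⇒ new: stock_available, cond_8, shipped.
[5] (13) [IF shipped and payment_cleared and backorder THEN labeled]. ⇒ new: labeled.
Closure: {address_valid, backorder, carrier_assigned, cond_5, cond_8, dock_ready, fragile_item, hazmat_flag, insured, labeled, manifest_closed, notify_customer, order_received, packed, payment_cleared, pick_ticket, restock_request, route_local, shipped, split_shipment, stock_available, stock_low} — 22 facts.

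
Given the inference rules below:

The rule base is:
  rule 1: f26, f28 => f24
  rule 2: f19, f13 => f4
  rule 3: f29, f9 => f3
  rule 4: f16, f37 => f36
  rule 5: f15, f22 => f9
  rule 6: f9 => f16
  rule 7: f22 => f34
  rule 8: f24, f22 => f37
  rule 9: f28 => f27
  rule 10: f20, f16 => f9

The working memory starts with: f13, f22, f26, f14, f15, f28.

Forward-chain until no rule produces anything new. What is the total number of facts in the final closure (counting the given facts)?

13

Round 1: rule 1 [f26, f28 => f24]; rule 5 [f15, f22 => f9]; rule 7 [f22 => f34]; rule 9 [f28 => f27]. New: f24, f9, f34, f27.
Round 2: rule 6 [f9 => f16]; rule 8 [f24, f22 => f37]. New: f16, f37.
Round 3: rule 4 [f16, f37 => f36]. New: f36.
Closure: {f13, f14, f15, f16, f22, f24, f26, f27, f28, f34, f36, f37, f9} — 13 facts.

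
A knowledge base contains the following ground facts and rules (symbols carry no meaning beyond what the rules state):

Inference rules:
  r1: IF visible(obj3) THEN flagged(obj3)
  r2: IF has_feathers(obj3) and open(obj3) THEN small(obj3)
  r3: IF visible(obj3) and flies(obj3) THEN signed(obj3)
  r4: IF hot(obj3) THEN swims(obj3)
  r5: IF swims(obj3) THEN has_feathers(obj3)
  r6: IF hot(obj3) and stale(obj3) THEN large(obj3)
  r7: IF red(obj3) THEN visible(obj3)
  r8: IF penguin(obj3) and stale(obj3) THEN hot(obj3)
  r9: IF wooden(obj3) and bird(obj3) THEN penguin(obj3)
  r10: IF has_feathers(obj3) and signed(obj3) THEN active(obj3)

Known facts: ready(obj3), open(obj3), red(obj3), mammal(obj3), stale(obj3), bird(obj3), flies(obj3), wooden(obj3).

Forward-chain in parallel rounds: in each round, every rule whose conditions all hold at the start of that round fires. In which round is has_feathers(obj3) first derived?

[1] r7 [IF red(obj3) THEN visible(obj3)]; r9 [IF wooden(obj3) and bird(obj3) THEN penguin(obj3)]. ⇒ new: visible(obj3), penguin(obj3).
[2] r1 [IF visible(obj3) THEN flagged(obj3)]; r3 [IF visible(obj3) and flies(obj3) THEN signed(obj3)]; r8 [IF penguin(obj3) and stale(obj3) THEN hot(obj3)]. ⇒ new: flagged(obj3), signed(obj3), hot(obj3).
[3] r4 [IF hot(obj3) THEN swims(obj3)]; r6 [IF hot(obj3) and stale(obj3) THEN large(obj3)]. ⇒ new: swims(obj3), large(obj3).
[4] r5 [IF swims(obj3) THEN has_feathers(obj3)]. ⇒ new: has_feathers(obj3).
has_feathers(obj3) first appears in round 4.

4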